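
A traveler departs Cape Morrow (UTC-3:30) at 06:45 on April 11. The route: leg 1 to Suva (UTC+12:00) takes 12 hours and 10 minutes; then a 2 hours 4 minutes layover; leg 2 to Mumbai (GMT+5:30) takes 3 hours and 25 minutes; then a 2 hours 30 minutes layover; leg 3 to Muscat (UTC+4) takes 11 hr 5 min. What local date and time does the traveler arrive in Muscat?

21:29 on April 12

Convert departure to UTC: 06:45 + 3:30 = 10:15 UTC on Apr 11.
Add 12 hours and 10 minutes leg 1 → 22:25 UTC.
Add 2 hours 4 minutes layover in Suva → 00:29 UTC (Apr 12).
Add 3 hours and 25 minutes leg 2 → 03:54 UTC.
Add 2 hours and 30 minutes layover in Mumbai → 06:24 UTC.
Add 11 hours 5 minutes leg 3 → 17:29 UTC.
Muscat is UTC+4:00, so local arrival = 17:29 + 4:00 = 21:29 on Apr 12.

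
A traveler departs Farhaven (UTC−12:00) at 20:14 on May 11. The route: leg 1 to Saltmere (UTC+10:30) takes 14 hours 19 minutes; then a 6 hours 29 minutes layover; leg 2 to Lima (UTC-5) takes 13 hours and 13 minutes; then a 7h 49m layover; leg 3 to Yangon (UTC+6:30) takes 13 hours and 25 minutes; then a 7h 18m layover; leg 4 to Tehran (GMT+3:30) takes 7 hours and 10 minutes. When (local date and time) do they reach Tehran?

09:27 on May 15

Convert departure to UTC: 20:14 + 12:00 = 08:14 UTC on May 12.
Add 14 hours and 19 minutes leg 1 → 22:33 UTC.
Add 6 hours 29 minutes layover in Saltmere → 05:02 UTC (May 13).
Add 13 hours 13 minutes leg 2 → 18:15 UTC.
Add 7 hours and 49 minutes layover in Lima → 02:04 UTC (May 14).
Add 13 hours and 25 minutes leg 3 → 15:29 UTC.
Add 7 hours 18 minutes layover in Yangon → 22:47 UTC.
Add 7 hours 10 minutes leg 4 → 05:57 UTC (May 15).
Tehran is UTC+3:30, so local arrival = 05:57 + 3:30 = 09:27 on May 15.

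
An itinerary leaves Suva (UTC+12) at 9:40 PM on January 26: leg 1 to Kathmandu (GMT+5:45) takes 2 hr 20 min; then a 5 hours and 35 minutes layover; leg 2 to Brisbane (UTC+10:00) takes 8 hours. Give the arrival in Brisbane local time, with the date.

Convert departure to UTC: 9:40 PM − 12:00 = 9:40 AM UTC on Jan 26.
Add 2 hours and 20 minutes leg 1 → 12:00 PM UTC.
Add 5 hours 35 minutes layover in Kathmandu → 5:35 PM UTC.
Add 8 hours leg 2 → 1:35 AM UTC (Jan 27).
Brisbane is UTC+10:00, so local arrival = 1:35 AM + 10:00 = 11:35 AM on Jan 27.

11:35 AM on January 27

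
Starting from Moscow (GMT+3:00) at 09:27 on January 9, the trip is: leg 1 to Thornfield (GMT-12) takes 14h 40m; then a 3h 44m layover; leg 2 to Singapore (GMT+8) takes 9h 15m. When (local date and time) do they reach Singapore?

18:06 on January 10

Convert departure to UTC: 09:27 − 3:00 = 06:27 UTC on Jan 9.
Add 14 hours 40 minutes leg 1 → 21:07 UTC.
Add 3 hours and 44 minutes layover in Thornfield → 00:51 UTC (Jan 10).
Add 9 hours and 15 minutes leg 2 → 10:06 UTC.
Singapore is UTC+8:00, so local arrival = 10:06 + 8:00 = 18:06 on Jan 10.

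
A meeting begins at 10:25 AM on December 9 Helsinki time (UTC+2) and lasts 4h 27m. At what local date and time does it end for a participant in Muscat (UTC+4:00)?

Convert start to UTC: 10:25 AM − 2:00 = 8:25 AM UTC on Dec 9.
Add 4 hours 27 minutes duration → 12:52 PM UTC.
Muscat is UTC+4:00, so local end time = 12:52 PM + 4:00 = 4:52 PM on Dec 9.

4:52 PM on December 9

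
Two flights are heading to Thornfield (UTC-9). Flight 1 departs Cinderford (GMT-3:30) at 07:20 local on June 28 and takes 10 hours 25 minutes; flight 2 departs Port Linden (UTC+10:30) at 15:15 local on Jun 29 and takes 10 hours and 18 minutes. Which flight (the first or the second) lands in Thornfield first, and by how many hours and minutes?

the first, by 17 hours 48 minutes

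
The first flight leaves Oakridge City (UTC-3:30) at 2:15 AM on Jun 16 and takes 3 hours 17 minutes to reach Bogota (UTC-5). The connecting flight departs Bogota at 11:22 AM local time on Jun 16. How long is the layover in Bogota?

7 hours 20 minutes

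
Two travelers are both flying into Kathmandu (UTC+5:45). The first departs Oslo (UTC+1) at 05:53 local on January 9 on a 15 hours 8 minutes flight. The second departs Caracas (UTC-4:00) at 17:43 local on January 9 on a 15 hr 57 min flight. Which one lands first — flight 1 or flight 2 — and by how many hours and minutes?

Flight 1 in UTC: 05:53 − 1:00 = 04:53 on Jan 9.
+15 hours 8 minutes → arrive 20:01 UTC on Jan 9.
Flight 2 in UTC: 17:43 + 4:00 = 21:43 on Jan 9.
+15 hours and 57 minutes → arrive 13:40 UTC on Jan 10.
Flight 1 lands earlier by 17 hours 39 minutes.

the first, by 17 hours 39 minutes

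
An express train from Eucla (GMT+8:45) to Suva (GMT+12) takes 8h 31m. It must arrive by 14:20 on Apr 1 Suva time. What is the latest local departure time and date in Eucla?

Target arrival in UTC: 14:20 − 12:00 = 02:20 on Apr 1.
Subtract 8 hours and 31 minutes → departure 17:49 UTC on Mar 31.
Eucla is UTC+8:45: 17:49 + 8:45 = 02:34 on Apr 1.

02:34 on April 1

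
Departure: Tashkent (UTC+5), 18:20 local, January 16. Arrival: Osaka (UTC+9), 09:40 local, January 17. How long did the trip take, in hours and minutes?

11 hours 20 minutes

Departure in UTC: 18:20 − 5:00 = 13:20 on Jan 16.
Arrival in UTC: 09:40 − 9:00 = 00:40 on Jan 17.
Elapsed = 00:40 − 13:20 (+1 day) = 11 hours 20 minutes.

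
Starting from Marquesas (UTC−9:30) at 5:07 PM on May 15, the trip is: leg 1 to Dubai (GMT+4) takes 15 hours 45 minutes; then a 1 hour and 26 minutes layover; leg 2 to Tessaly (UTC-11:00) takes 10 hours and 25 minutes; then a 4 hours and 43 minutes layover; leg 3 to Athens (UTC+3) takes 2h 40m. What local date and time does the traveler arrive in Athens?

4:36 PM on May 17

Convert departure to UTC: 5:07 PM + 9:30 = 2:37 AM UTC on May 16.
Add 15 hours and 45 minutes leg 1 → 6:22 PM UTC.
Add 1 hour and 26 minutes layover in Dubai → 7:48 PM UTC.
Add 10 hours and 25 minutes leg 2 → 6:13 AM UTC (May 17).
Add 4 hours and 43 minutes layover in Tessaly → 10:56 AM UTC.
Add 2 hours 40 minutes leg 3 → 1:36 PM UTC.
Athens is UTC+3:00, so local arrival = 1:36 PM + 3:00 = 4:36 PM on May 17.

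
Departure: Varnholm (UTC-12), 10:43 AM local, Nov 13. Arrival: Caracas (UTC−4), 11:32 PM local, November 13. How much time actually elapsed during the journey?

Departure in UTC: 10:43 AM + 12:00 = 10:43 PM on Nov 13.
Arrival in UTC: 11:32 PM + 4:00 = 3:32 AM on Nov 14.
Elapsed = 3:32 AM − 10:43 PM (+1 day) = 4 hours 49 minutes.

4 hours 49 minutes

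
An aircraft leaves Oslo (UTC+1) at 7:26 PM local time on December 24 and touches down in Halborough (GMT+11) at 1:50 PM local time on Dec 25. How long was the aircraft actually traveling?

8 hours 24 minutes

Halborough is 10:00 ahead of Oslo.
Clock-face elapsed time (ignoring zones) is 18 hours 24 minutes.
Actual elapsed = 18 hours 24 minutes − 10:00 = 8 hours 24 minutes.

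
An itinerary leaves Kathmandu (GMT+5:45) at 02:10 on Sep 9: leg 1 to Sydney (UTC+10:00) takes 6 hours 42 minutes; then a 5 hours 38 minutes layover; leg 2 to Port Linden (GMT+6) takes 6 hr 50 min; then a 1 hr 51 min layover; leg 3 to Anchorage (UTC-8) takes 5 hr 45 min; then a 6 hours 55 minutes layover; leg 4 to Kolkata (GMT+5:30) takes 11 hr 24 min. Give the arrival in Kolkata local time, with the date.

23:00 on Sep 10

Convert departure to UTC: 02:10 − 5:45 = 20:25 UTC on Sep 8.
Add 6 hours 42 minutes leg 1 → 03:07 UTC (Sep 9).
Add 5 hours 38 minutes layover in Sydney → 08:45 UTC.
Add 6 hours and 50 minutes leg 2 → 15:35 UTC.
Add 1 hour 51 minutes layover in Port Linden → 17:26 UTC.
Add 5 hours 45 minutes leg 3 → 23:11 UTC.
Add 6 hours and 55 minutes layover in Anchorage → 06:06 UTC (Sep 10).
Add 11 hours 24 minutes leg 4 → 17:30 UTC.
Kolkata is UTC+5:30, so local arrival = 17:30 + 5:30 = 23:00 on Sep 10.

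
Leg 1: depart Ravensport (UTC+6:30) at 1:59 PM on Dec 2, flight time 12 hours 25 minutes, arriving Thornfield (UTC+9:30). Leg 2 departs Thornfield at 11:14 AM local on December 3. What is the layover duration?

Convert departure to UTC: 1:59 PM − 6:30 = 7:29 AM UTC on Dec 2.
Add 12 hours 25 minutes flight time → 7:54 PM UTC.
Thornfield is UTC+9:30, so local arrival = 7:54 PM + 9:30 = 5:24 AM on Dec 3.
Layover = 11:14 AM − 5:24 AM = 5 hours 50 minutes.

5 hours 50 minutes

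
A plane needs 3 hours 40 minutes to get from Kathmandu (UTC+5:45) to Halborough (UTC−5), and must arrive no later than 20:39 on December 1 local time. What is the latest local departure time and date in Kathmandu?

Target arrival in UTC: 20:39 + 5:00 = 01:39 on Dec 2.
Subtract 3 hours 40 minutes → departure 21:59 UTC on Dec 1.
Kathmandu is UTC+5:45: 21:59 + 5:45 = 03:44 on Dec 2.

03:44 on Dec 2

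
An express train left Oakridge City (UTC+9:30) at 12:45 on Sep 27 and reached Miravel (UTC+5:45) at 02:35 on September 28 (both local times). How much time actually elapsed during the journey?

Departure in UTC: 12:45 − 9:30 = 03:15 on Sep 27.
Arrival in UTC: 02:35 − 5:45 = 20:50 on Sep 27.
Elapsed = 20:50 − 03:15 = 17 hours 35 minutes.

17 hours 35 minutes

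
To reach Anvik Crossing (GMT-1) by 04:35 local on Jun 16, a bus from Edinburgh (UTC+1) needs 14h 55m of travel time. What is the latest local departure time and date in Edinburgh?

Target arrival in UTC: 04:35 + 1:00 = 05:35 on Jun 16.
Subtract 14 hours and 55 minutes → departure 14:40 UTC on Jun 15.
Edinburgh is UTC+1:00: 14:40 + 1:00 = 15:40 on Jun 15.

15:40 on June 15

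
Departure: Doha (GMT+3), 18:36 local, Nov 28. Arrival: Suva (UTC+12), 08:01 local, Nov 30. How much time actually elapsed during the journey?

28 hours 25 minutes

Suva is 9:00 ahead of Doha.
Clock-face elapsed time (ignoring zones) is 37 hours 25 minutes.
Actual elapsed = 37 hours 25 minutes − 9:00 = 28 hours 25 minutes.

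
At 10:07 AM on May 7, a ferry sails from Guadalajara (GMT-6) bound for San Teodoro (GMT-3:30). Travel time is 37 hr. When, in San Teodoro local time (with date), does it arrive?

Convert departure to UTC: 10:07 AM + 6:00 = 4:07 PM UTC on May 7.
Add 37 hours travel time → 5:07 AM UTC (May 9).
San Teodoro is UTC−3:30, so local arrival = 5:07 AM − 3:30 = 1:37 AM on May 9.

1:37 AM on May 9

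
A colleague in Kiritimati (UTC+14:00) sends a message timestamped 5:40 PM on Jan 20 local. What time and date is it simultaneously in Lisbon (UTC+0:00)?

3:40 AM on January 20

Lisbon is 14:00 behind Kiritimati.
Shift by the zone difference: 5:40 PM − 14:00 = 3:40 AM on Jan 20 in Lisbon.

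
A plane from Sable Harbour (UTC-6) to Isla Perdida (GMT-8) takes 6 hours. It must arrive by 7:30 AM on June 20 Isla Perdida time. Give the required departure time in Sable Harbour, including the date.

Target arrival in UTC: 7:30 AM + 8:00 = 3:30 PM on Jun 20.
Subtract 6 hours → departure 9:30 AM UTC on Jun 20.
Sable Harbour is UTC−6:00: 9:30 AM − 6:00 = 3:30 AM on Jun 20.

3:30 AM on Jun 20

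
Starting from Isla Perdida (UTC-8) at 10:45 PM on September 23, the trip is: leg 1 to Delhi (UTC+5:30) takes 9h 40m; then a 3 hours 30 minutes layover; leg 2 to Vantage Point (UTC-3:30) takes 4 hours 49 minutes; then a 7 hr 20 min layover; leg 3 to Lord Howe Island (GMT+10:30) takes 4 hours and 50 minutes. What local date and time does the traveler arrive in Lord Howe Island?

Convert departure to UTC: 10:45 PM + 8:00 = 6:45 AM UTC on Sep 24.
Add 9 hours and 40 minutes leg 1 → 4:25 PM UTC.
Add 3 hours and 30 minutes layover in Delhi → 7:55 PM UTC.
Add 4 hours and 49 minutes leg 2 → 12:44 AM UTC (Sep 25).
Add 7 hours 20 minutes layover in Vantage Point → 8:04 AM UTC.
Add 4 hours and 50 minutes leg 3 → 12:54 PM UTC.
Lord Howe Island is UTC+10:30, so local arrival = 12:54 PM + 10:30 = 11:24 PM on Sep 25.

11:24 PM on Sep 25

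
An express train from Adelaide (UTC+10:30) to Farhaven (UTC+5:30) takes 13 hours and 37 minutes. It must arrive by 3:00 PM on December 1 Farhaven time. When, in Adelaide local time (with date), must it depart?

6:23 AM on December 1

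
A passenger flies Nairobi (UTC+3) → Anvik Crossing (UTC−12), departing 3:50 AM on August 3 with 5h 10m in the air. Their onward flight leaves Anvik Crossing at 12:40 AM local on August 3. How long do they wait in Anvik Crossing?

6 hours 40 minutes

Convert departure to UTC: 3:50 AM − 3:00 = 12:50 AM UTC on Aug 3.
Add 5 hours 10 minutes flight time → 6:00 AM UTC.
Anvik Crossing is UTC−12:00, so local arrival = 6:00 AM − 12:00 = 6:00 PM on Aug 2.
Layover = 12:40 AM − 6:00 PM (+1 day) = 6 hours 40 minutes.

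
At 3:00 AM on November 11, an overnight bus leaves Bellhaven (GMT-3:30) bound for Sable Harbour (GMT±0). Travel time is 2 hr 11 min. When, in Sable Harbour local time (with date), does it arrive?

Convert departure to UTC: 3:00 AM + 3:30 = 6:30 AM UTC on Nov 11.
Add 2 hours and 11 minutes travel time → 8:41 AM UTC.
Sable Harbour is UTC+0, so local arrival is the same: 8:41 AM on Nov 11.

8:41 AM on November 11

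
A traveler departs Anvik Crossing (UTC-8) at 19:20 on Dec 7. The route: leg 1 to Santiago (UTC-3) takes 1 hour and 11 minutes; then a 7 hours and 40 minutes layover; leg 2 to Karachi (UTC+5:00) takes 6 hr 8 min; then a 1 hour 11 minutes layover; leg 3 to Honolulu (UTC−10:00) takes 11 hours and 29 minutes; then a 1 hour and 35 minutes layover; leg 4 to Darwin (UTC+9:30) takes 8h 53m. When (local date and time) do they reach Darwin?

Convert departure to UTC: 19:20 + 8:00 = 03:20 UTC on Dec 8.
Add 1 hour and 11 minutes leg 1 → 04:31 UTC.
Add 7 hours and 40 minutes layover in Santiago → 12:11 UTC.
Add 6 hours and 8 minutes leg 2 → 18:19 UTC.
Add 1 hour and 11 minutes layover in Karachi → 19:30 UTC.
Add 11 hours 29 minutes leg 3 → 06:59 UTC (Dec 9).
Add 1 hour and 35 minutes layover in Honolulu → 08:34 UTC.
Add 8 hours and 53 minutes leg 4 → 17:27 UTC.
Darwin is UTC+9:30, so local arrival = 17:27 + 9:30 = 02:57 on Dec 10.

02:57 on Dec 10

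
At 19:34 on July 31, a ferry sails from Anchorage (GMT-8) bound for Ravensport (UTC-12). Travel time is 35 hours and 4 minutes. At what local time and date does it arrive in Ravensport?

Convert departure to UTC: 19:34 + 8:00 = 03:34 UTC on Aug 1.
Add 35 hours 4 minutes travel time → 14:38 UTC (Aug 2).
Ravensport is UTC−12:00, so local arrival = 14:38 − 12:00 = 02:38 on Aug 2.

02:38 on August 2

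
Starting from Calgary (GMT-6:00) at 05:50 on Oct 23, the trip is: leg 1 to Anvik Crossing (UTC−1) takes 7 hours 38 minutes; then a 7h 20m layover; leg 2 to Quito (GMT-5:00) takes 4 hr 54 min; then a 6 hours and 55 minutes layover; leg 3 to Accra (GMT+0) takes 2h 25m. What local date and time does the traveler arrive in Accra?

17:02 on October 24

Convert departure to UTC: 05:50 + 6:00 = 11:50 UTC on Oct 23.
Add 7 hours 38 minutes leg 1 → 19:28 UTC.
Add 7 hours and 20 minutes layover in Anvik Crossing → 02:48 UTC (Oct 24).
Add 4 hours and 54 minutes leg 2 → 07:42 UTC.
Add 6 hours and 55 minutes layover in Quito → 14:37 UTC.
Add 2 hours and 25 minutes leg 3 → 17:02 UTC.
Accra is UTC+0, so local arrival is the same: 17:02 on Oct 24.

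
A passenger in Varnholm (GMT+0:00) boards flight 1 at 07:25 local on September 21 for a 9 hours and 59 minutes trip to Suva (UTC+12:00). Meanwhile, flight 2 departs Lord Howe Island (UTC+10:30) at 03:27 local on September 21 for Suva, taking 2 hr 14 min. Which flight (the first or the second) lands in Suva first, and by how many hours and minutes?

Flight 1 departs at 07:25 UTC (Sep 21).
+9 hours 59 minutes → arrive 17:24 UTC on Sep 21.
Flight 2 in UTC: 03:27 − 10:30 = 16:57 on Sep 20.
+2 hours and 14 minutes → arrive 19:11 UTC on Sep 20.
Flight 2 lands earlier by 22 hours 13 minutes.

the second, by 22 hours 13 minutes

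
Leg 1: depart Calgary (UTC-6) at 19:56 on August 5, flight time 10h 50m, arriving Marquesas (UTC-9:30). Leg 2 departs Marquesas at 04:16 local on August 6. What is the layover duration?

1 hour

Convert departure to UTC: 19:56 + 6:00 = 01:56 UTC on Aug 6.
Add 10 hours and 50 minutes flight time → 12:46 UTC.
Marquesas is UTC−9:30, so local arrival = 12:46 − 9:30 = 03:16 on Aug 6.
Layover = 04:16 − 03:16 = 1 hour.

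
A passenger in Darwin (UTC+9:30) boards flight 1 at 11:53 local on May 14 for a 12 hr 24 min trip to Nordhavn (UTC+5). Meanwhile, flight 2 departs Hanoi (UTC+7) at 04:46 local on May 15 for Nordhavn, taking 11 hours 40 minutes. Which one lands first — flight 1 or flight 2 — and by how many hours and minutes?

Flight 1 in UTC: 11:53 − 9:30 = 02:23 on May 14.
+12 hours 24 minutes → arrive 14:47 UTC on May 14.
Flight 2 in UTC: 04:46 − 7:00 = 21:46 on May 14.
+11 hours and 40 minutes → arrive 09:26 UTC on May 15.
Flight 1 lands earlier by 18 hours 39 minutes.

the first, by 18 hours 39 minutes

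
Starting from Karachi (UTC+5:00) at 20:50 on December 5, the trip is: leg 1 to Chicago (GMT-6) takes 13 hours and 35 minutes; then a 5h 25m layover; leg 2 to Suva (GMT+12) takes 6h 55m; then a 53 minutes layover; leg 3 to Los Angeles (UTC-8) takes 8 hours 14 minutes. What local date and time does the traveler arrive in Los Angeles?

18:52 on December 6

Convert departure to UTC: 20:50 − 5:00 = 15:50 UTC on Dec 5.
Add 13 hours and 35 minutes leg 1 → 05:25 UTC (Dec 6).
Add 5 hours 25 minutes layover in Chicago → 10:50 UTC.
Add 6 hours 55 minutes leg 2 → 17:45 UTC.
Add 53 minutes layover in Suva → 18:38 UTC.
Add 8 hours 14 minutes leg 3 → 02:52 UTC (Dec 7).
Los Angeles is UTC−8:00, so local arrival = 02:52 − 8:00 = 18:52 on Dec 6.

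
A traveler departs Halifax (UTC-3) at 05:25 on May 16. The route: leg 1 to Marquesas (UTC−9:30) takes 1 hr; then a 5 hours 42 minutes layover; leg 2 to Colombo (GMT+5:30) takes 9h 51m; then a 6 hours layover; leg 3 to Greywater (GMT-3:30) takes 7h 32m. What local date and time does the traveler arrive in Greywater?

11:00 on May 17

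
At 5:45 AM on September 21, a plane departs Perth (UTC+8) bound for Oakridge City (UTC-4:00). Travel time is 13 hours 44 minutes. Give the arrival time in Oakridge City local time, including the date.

Oakridge City is 12:00 behind Perth.
After 13 hours and 44 minutes it is 7:29 PM in Perth.
Shift by the zone difference: 7:29 PM − 12:00 = 7:29 AM on Sep 21 in Oakridge City.

7:29 AM on Sep 21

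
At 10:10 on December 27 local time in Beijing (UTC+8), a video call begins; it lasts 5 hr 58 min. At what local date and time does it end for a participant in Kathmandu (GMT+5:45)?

13:53 on December 27

Convert start to UTC: 10:10 − 8:00 = 02:10 UTC on Dec 27.
Add 5 hours 58 minutes duration → 08:08 UTC.
Kathmandu is UTC+5:45, so local end time = 08:08 + 5:45 = 13:53 on Dec 27.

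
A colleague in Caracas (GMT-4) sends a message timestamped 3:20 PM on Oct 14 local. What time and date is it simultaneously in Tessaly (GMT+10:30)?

5:50 AM on October 15

Tessaly is 14:30 ahead of Caracas.
Shift by the zone difference: 3:20 PM + 14:30 = 5:50 AM on Oct 15 in Tessaly.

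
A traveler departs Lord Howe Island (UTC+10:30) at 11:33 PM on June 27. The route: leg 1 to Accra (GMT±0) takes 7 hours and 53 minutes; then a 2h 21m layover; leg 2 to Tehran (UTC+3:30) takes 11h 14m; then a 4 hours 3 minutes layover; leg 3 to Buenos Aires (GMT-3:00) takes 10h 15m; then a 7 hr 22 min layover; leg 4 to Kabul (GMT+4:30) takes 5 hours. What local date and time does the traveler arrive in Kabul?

Convert departure to UTC: 11:33 PM − 10:30 = 1:03 PM UTC on Jun 27.
Add 7 hours and 53 minutes leg 1 → 8:56 PM UTC.
Add 2 hours and 21 minutes layover in Accra → 11:17 PM UTC.
Add 11 hours and 14 minutes leg 2 → 10:31 AM UTC (Jun 28).
Add 4 hours and 3 minutes layover in Tehran → 2:34 PM UTC.
Add 10 hours 15 minutes leg 3 → 12:49 AM UTC (Jun 29).
Add 7 hours 22 minutes layover in Buenos Aires → 8:11 AM UTC.
Add 5 hours leg 4 → 1:11 PM UTC.
Kabul is UTC+4:30, so local arrival = 1:11 PM + 4:30 = 5:41 PM on Jun 29.

5:41 PM on June 29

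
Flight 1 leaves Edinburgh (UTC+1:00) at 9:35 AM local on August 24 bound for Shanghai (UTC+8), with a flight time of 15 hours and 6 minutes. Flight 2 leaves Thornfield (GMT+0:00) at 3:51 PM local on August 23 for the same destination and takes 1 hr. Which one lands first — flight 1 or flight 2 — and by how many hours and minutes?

the second, by 30 hours 50 minutes

Flight 1 in UTC: 9:35 AM − 1:00 = 8:35 AM on Aug 24.
+15 hours and 6 minutes → arrive 11:41 PM UTC on Aug 24.
Flight 2 departs at 3:51 PM UTC (Aug 23).
+1 hour → arrive 4:51 PM UTC on Aug 23.
Flight 2 lands earlier by 30 hours 50 minutes.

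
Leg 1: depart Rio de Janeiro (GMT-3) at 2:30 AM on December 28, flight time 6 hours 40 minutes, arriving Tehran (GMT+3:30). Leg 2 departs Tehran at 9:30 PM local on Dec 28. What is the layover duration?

5 hours 50 minutes

Convert departure to UTC: 2:30 AM + 3:00 = 5:30 AM UTC on Dec 28.
Add 6 hours and 40 minutes flight time → 12:10 PM UTC.
Tehran is UTC+3:30, so local arrival = 12:10 PM + 3:30 = 3:40 PM on Dec 28.
Layover = 9:30 PM − 3:40 PM = 5 hours 50 minutes.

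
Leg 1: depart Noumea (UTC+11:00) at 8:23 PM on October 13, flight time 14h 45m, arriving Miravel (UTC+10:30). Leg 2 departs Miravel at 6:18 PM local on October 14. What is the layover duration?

7 hours 40 minutes

Convert departure to UTC: 8:23 PM − 11:00 = 9:23 AM UTC on Oct 13.
Add 14 hours 45 minutes flight time → 12:08 AM UTC (Oct 14).
Miravel is UTC+10:30, so local arrival = 12:08 AM + 10:30 = 10:38 AM on Oct 14.
Layover = 6:18 PM − 10:38 AM = 7 hours 40 minutes.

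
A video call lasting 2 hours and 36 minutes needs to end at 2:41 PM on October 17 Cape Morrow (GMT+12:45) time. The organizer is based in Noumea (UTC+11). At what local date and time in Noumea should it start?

Target end time in UTC: 2:41 PM − 12:45 = 1:56 AM on Oct 17.
Subtract 2 hours and 36 minutes → start 11:20 PM UTC on Oct 16.
Noumea is UTC+11:00: 11:20 PM + 11:00 = 10:20 AM on Oct 17.

10:20 AM on October 17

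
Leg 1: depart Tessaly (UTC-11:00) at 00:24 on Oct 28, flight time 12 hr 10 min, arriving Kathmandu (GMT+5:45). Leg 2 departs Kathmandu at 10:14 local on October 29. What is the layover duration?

4 hours 55 minutes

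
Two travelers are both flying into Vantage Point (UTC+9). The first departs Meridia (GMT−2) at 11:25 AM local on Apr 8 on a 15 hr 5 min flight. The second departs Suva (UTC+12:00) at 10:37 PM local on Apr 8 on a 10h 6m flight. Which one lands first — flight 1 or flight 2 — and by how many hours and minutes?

Flight 1 in UTC: 11:25 AM + 2:00 = 1:25 PM on Apr 8.
+15 hours and 5 minutes → arrive 4:30 AM UTC on Apr 9.
Flight 2 in UTC: 10:37 PM − 12:00 = 10:37 AM on Apr 8.
+10 hours 6 minutes → arrive 8:43 PM UTC on Apr 8.
Flight 2 lands earlier by 7 hours 47 minutes.

the second, by 7 hours 47 minutes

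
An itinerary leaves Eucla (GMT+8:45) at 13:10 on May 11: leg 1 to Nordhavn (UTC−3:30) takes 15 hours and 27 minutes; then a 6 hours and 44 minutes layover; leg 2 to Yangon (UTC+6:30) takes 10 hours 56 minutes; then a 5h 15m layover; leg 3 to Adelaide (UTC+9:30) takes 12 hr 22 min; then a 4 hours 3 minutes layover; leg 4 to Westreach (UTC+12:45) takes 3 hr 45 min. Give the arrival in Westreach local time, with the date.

03:42 on May 14

Convert departure to UTC: 13:10 − 8:45 = 04:25 UTC on May 11.
Add 15 hours 27 minutes leg 1 → 19:52 UTC.
Add 6 hours 44 minutes layover in Nordhavn → 02:36 UTC (May 12).
Add 10 hours 56 minutes leg 2 → 13:32 UTC.
Add 5 hours 15 minutes layover in Yangon → 18:47 UTC.
Add 12 hours 22 minutes leg 3 → 07:09 UTC (May 13).
Add 4 hours 3 minutes layover in Adelaide → 11:12 UTC.
Add 3 hours and 45 minutes leg 4 → 14:57 UTC.
Westreach is UTC+12:45, so local arrival = 14:57 + 12:45 = 03:42 on May 14.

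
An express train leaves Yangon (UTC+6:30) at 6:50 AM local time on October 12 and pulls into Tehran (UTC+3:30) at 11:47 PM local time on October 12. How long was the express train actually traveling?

Departure in UTC: 6:50 AM − 6:30 = 12:20 AM on Oct 12.
Arrival in UTC: 11:47 PM − 3:30 = 8:17 PM on Oct 12.
Elapsed = 8:17 PM − 12:20 AM = 19 hours 57 minutes.

19 hours 57 minutes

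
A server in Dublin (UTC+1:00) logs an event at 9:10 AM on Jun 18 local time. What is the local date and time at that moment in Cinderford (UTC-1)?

Cinderford is 2:00 behind Dublin.
Shift by the zone difference: 9:10 AM − 2:00 = 7:10 AM on Jun 18 in Cinderford.

7:10 AM on Jun 18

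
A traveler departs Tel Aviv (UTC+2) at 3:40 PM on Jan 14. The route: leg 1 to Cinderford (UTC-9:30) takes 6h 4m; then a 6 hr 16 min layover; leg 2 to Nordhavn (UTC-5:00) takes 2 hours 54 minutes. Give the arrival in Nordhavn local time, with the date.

11:54 PM on January 14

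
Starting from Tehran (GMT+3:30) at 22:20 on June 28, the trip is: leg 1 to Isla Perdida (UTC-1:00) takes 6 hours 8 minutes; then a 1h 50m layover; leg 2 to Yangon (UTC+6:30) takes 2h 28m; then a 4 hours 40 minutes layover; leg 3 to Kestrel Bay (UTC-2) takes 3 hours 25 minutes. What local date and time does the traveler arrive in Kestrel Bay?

11:21 on Jun 29

Convert departure to UTC: 22:20 − 3:30 = 18:50 UTC on Jun 28.
Add 6 hours and 8 minutes leg 1 → 00:58 UTC (Jun 29).
Add 1 hour 50 minutes layover in Isla Perdida → 02:48 UTC.
Add 2 hours 28 minutes leg 2 → 05:16 UTC.
Add 4 hours 40 minutes layover in Yangon → 09:56 UTC.
Add 3 hours 25 minutes leg 3 → 13:21 UTC.
Kestrel Bay is UTC−2:00, so local arrival = 13:21 − 2:00 = 11:21 on Jun 29.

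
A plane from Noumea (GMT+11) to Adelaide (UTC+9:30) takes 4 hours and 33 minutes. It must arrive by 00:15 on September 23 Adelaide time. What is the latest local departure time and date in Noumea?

21:12 on September 22

Target arrival in UTC: 00:15 − 9:30 = 14:45 on Sep 22.
Subtract 4 hours 33 minutes → departure 10:12 UTC on Sep 22.
Noumea is UTC+11:00: 10:12 + 11:00 = 21:12 on Sep 22.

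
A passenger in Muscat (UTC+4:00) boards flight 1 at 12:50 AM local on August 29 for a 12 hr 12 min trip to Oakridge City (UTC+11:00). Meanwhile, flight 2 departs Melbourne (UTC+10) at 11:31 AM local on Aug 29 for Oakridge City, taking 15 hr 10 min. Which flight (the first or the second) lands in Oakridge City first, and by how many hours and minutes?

the first, by 7 hours 39 minutes

Flight 1 in UTC: 12:50 AM − 4:00 = 8:50 PM on Aug 28.
+12 hours 12 minutes → arrive 9:02 AM UTC on Aug 29.
Flight 2 in UTC: 11:31 AM − 10:00 = 1:31 AM on Aug 29.
+15 hours 10 minutes → arrive 4:41 PM UTC on Aug 29.
Flight 1 lands earlier by 7 hours 39 minutes.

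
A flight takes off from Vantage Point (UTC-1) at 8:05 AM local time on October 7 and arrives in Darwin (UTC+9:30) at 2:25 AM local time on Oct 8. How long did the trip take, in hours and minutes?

7 hours 50 minutes

Departure in UTC: 8:05 AM + 1:00 = 9:05 AM on Oct 7.
Arrival in UTC: 2:25 AM − 9:30 = 4:55 PM on Oct 7.
Elapsed = 4:55 PM − 9:05 AM = 7 hours 50 minutes.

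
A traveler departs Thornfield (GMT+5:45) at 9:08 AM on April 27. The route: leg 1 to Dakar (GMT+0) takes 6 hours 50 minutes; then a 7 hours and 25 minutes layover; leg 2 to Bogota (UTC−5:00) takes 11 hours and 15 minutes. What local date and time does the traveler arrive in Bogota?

11:53 PM on April 27

Convert departure to UTC: 9:08 AM − 5:45 = 3:23 AM UTC on Apr 27.
Add 6 hours and 50 minutes leg 1 → 10:13 AM UTC.
Add 7 hours 25 minutes layover in Dakar → 5:38 PM UTC.
Add 11 hours 15 minutes leg 2 → 4:53 AM UTC (Apr 28).
Bogota is UTC−5:00, so local arrival = 4:53 AM − 5:00 = 11:53 PM on Apr 27.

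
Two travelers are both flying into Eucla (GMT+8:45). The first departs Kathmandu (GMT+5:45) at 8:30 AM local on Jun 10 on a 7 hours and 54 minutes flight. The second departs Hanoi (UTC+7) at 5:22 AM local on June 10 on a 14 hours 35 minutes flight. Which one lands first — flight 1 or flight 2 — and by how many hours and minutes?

the first, by 2 hours 18 minutes

Flight 1 in UTC: 8:30 AM − 5:45 = 2:45 AM on Jun 10.
+7 hours 54 minutes → arrive 10:39 AM UTC on Jun 10.
Flight 2 in UTC: 5:22 AM − 7:00 = 10:22 PM on Jun 9.
+14 hours 35 minutes → arrive 12:57 PM UTC on Jun 10.
Flight 1 lands earlier by 2 hours 18 minutes.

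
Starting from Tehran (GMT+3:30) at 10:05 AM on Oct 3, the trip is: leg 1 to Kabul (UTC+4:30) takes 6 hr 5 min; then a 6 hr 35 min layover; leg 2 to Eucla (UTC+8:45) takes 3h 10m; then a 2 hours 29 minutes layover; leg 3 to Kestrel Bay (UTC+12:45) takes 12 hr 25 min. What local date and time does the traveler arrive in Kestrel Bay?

2:04 AM on Oct 5

Convert departure to UTC: 10:05 AM − 3:30 = 6:35 AM UTC on Oct 3.
Add 6 hours and 5 minutes leg 1 → 12:40 PM UTC.
Add 6 hours and 35 minutes layover in Kabul → 7:15 PM UTC.
Add 3 hours 10 minutes leg 2 → 10:25 PM UTC.
Add 2 hours 29 minutes layover in Eucla → 12:54 AM UTC (Oct 4).
Add 12 hours 25 minutes leg 3 → 1:19 PM UTC.
Kestrel Bay is UTC+12:45, so local arrival = 1:19 PM + 12:45 = 2:04 AM on Oct 5.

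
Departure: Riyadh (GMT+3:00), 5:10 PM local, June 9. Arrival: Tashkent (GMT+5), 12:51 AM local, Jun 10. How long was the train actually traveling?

Departure in UTC: 5:10 PM − 3:00 = 2:10 PM on Jun 9.
Arrival in UTC: 12:51 AM − 5:00 = 7:51 PM on Jun 9.
Elapsed = 7:51 PM − 2:10 PM = 5 hours 41 minutes.

5 hours 41 minutes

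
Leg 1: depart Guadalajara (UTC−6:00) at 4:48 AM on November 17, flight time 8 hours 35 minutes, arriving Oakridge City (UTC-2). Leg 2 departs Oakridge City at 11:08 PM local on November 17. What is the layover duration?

Convert departure to UTC: 4:48 AM + 6:00 = 10:48 AM UTC on Nov 17.
Add 8 hours and 35 minutes flight time → 7:23 PM UTC.
Oakridge City is UTC−2:00, so local arrival = 7:23 PM − 2:00 = 5:23 PM on Nov 17.
Layover = 11:08 PM − 5:23 PM = 5 hours 45 minutes.

5 hours 45 minutes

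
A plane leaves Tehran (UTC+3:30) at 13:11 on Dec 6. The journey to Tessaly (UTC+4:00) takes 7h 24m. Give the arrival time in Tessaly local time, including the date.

Convert departure to UTC: 13:11 − 3:30 = 09:41 UTC on Dec 6.
Add 7 hours and 24 minutes travel time → 17:05 UTC.
Tessaly is UTC+4:00, so local arrival = 17:05 + 4:00 = 21:05 on Dec 6.

21:05 on December 6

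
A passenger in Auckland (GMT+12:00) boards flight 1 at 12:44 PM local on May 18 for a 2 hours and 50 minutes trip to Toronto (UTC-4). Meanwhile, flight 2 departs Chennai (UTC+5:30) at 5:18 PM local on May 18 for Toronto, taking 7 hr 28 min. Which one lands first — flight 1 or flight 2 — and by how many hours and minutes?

Flight 1 in UTC: 12:44 PM − 12:00 = 12:44 AM on May 18.
+2 hours and 50 minutes → arrive 3:34 AM UTC on May 18.
Flight 2 in UTC: 5:18 PM − 5:30 = 11:48 AM on May 18.
+7 hours 28 minutes → arrive 7:16 PM UTC on May 18.
Flight 1 lands earlier by 15 hours 42 minutes.

the first, by 15 hours 42 minutes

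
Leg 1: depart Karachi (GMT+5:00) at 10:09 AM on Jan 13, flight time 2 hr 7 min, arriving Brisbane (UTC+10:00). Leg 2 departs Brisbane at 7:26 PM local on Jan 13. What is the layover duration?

Convert departure to UTC: 10:09 AM − 5:00 = 5:09 AM UTC on Jan 13.
Add 2 hours and 7 minutes flight time → 7:16 AM UTC.
Brisbane is UTC+10:00, so local arrival = 7:16 AM + 10:00 = 5:16 PM on Jan 13.
Layover = 7:26 PM − 5:16 PM = 2 hours 10 minutes.

2 hours 10 minutes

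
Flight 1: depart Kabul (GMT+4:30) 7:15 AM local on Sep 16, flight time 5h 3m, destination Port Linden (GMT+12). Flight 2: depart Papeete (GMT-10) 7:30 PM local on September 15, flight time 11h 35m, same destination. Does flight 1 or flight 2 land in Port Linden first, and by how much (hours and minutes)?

the first, by 9 hours 17 minutes

Flight 1 in UTC: 7:15 AM − 4:30 = 2:45 AM on Sep 16.
+5 hours and 3 minutes → arrive 7:48 AM UTC on Sep 16.
Flight 2 in UTC: 7:30 PM + 10:00 = 5:30 AM on Sep 16.
+11 hours and 35 minutes → arrive 5:05 PM UTC on Sep 16.
Flight 1 lands earlier by 9 hours 17 minutes.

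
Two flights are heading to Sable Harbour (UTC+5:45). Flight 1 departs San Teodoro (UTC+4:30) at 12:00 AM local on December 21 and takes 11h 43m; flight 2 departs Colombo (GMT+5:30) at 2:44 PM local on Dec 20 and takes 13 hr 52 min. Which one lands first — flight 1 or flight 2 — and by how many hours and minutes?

Flight 1 in UTC: 12:00 AM − 4:30 = 7:30 PM on Dec 20.
+11 hours 43 minutes → arrive 7:13 AM UTC on Dec 21.
Flight 2 in UTC: 2:44 PM − 5:30 = 9:14 AM on Dec 20.
+13 hours 52 minutes → arrive 11:06 PM UTC on Dec 20.
Flight 2 lands earlier by 8 hours 7 minutes.

the second, by 8 hours 7 minutes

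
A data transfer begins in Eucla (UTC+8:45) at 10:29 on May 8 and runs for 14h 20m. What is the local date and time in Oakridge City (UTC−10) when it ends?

06:04 on May 8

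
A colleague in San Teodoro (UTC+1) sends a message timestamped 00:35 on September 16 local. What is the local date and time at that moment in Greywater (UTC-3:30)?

In UTC: 00:35 − 1:00 = 23:35 on Sep 15.
Greywater is UTC−3:30: 23:35 − 3:30 = 20:05 on Sep 15.

20:05 on September 15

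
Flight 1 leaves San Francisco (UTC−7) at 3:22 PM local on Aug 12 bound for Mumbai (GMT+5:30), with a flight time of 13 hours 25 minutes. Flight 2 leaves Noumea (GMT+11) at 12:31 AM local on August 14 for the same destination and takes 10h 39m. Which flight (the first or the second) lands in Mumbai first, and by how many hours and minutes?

the first, by 12 hours 23 minutes

Flight 1 in UTC: 3:22 PM + 7:00 = 10:22 PM on Aug 12.
+13 hours and 25 minutes → arrive 11:47 AM UTC on Aug 13.
Flight 2 in UTC: 12:31 AM − 11:00 = 1:31 PM on Aug 13.
+10 hours 39 minutes → arrive 12:10 AM UTC on Aug 14.
Flight 1 lands earlier by 12 hours 23 minutes.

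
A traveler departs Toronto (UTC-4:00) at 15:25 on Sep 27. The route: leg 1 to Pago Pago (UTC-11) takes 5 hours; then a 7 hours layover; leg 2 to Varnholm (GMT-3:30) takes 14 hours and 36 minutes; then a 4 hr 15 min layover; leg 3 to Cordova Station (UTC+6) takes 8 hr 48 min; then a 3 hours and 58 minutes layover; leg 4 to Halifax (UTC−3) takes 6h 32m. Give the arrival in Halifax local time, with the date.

18:34 on Sep 29

Convert departure to UTC: 15:25 + 4:00 = 19:25 UTC on Sep 27.
Add 5 hours leg 1 → 00:25 UTC (Sep 28).
Add 7 hours layover in Pago Pago → 07:25 UTC.
Add 14 hours 36 minutes leg 2 → 22:01 UTC.
Add 4 hours 15 minutes layover in Varnholm → 02:16 UTC (Sep 29).
Add 8 hours 48 minutes leg 3 → 11:04 UTC.
Add 3 hours and 58 minutes layover in Cordova Station → 15:02 UTC.
Add 6 hours and 32 minutes leg 4 → 21:34 UTC.
Halifax is UTC−3:00, so local arrival = 21:34 − 3:00 = 18:34 on Sep 29.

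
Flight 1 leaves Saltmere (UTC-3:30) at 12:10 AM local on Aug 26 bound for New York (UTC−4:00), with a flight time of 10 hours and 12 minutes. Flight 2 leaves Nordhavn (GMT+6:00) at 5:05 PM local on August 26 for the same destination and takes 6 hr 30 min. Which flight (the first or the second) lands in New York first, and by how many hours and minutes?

Flight 1 in UTC: 12:10 AM + 3:30 = 3:40 AM on Aug 26.
+10 hours 12 minutes → arrive 1:52 PM UTC on Aug 26.
Flight 2 in UTC: 5:05 PM − 6:00 = 11:05 AM on Aug 26.
+6 hours 30 minutes → arrive 5:35 PM UTC on Aug 26.
Flight 1 lands earlier by 3 hours 43 minutes.

the first, by 3 hours 43 minutes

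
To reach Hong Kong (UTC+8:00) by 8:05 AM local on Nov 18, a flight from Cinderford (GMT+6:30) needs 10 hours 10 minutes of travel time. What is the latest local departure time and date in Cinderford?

8:25 PM on Nov 17

Target arrival in UTC: 8:05 AM − 8:00 = 12:05 AM on Nov 18.
Subtract 10 hours 10 minutes → departure 1:55 PM UTC on Nov 17.
Cinderford is UTC+6:30: 1:55 PM + 6:30 = 8:25 PM on Nov 17.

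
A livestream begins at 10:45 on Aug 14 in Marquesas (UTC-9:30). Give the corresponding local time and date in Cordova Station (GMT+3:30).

In UTC: 10:45 + 9:30 = 20:15 on Aug 14.
Cordova Station is UTC+3:30: 20:15 + 3:30 = 23:45 on Aug 14.

23:45 on Aug 14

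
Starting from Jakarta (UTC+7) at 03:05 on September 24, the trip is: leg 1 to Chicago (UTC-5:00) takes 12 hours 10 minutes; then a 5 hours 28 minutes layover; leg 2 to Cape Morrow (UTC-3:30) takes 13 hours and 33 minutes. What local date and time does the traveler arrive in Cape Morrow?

23:46 on September 24

Convert departure to UTC: 03:05 − 7:00 = 20:05 UTC on Sep 23.
Add 12 hours 10 minutes leg 1 → 08:15 UTC (Sep 24).
Add 5 hours 28 minutes layover in Chicago → 13:43 UTC.
Add 13 hours 33 minutes leg 2 → 03:16 UTC (Sep 25).
Cape Morrow is UTC−3:30, so local arrival = 03:16 − 3:30 = 23:46 on Sep 24.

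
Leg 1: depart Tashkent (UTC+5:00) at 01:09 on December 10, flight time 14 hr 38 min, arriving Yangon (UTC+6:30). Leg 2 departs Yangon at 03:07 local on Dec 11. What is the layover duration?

9 hours 50 minutes

Convert departure to UTC: 01:09 − 5:00 = 20:09 UTC on Dec 9.
Add 14 hours and 38 minutes flight time → 10:47 UTC (Dec 10).
Yangon is UTC+6:30, so local arrival = 10:47 + 6:30 = 17:17 on Dec 10.
Layover = 03:07 − 17:17 (+1 day) = 9 hours 50 minutes.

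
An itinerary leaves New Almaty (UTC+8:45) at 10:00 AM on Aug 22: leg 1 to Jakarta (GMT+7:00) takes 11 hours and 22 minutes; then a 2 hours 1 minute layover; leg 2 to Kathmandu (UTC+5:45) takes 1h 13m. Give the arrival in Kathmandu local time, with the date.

9:36 PM on August 22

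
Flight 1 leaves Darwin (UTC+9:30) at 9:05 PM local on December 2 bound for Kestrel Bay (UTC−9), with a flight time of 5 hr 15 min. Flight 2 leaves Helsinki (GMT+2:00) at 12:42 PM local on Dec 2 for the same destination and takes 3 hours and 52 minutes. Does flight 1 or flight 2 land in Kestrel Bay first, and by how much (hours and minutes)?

the second, by 2 hours 16 minutes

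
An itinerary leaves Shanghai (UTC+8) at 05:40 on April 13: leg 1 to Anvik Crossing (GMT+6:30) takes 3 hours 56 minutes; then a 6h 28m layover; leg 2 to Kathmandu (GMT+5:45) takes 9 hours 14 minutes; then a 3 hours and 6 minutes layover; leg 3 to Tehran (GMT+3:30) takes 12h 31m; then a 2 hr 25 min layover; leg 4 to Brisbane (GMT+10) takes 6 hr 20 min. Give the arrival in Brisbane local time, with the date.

Convert departure to UTC: 05:40 − 8:00 = 21:40 UTC on Apr 12.
Add 3 hours and 56 minutes leg 1 → 01:36 UTC (Apr 13).
Add 6 hours 28 minutes layover in Anvik Crossing → 08:04 UTC.
Add 9 hours and 14 minutes leg 2 → 17:18 UTC.
Add 3 hours 6 minutes layover in Kathmandu → 20:24 UTC.
Add 12 hours and 31 minutes leg 3 → 08:55 UTC (Apr 14).
Add 2 hours and 25 minutes layover in Tehran → 11:20 UTC.
Add 6 hours 20 minutes leg 4 → 17:40 UTC.
Brisbane is UTC+10:00, so local arrival = 17:40 + 10:00 = 03:40 on Apr 15.

03:40 on April 15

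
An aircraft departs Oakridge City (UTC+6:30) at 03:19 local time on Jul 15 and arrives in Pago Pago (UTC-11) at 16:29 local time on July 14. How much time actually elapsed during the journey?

6 hours 40 minutes

Pago Pago is 17:30 behind Oakridge City.
Clock-face elapsed time (ignoring zones) is −10 hours 50 minutes.
Actual elapsed = −10 hours 50 minutes + 17:30 = 6 hours 40 minutes.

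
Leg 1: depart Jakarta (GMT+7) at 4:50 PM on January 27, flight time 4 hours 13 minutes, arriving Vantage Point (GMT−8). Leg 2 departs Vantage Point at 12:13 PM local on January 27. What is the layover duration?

6 hours 10 minutes

Convert departure to UTC: 4:50 PM − 7:00 = 9:50 AM UTC on Jan 27.
Add 4 hours and 13 minutes flight time → 2:03 PM UTC.
Vantage Point is UTC−8:00, so local arrival = 2:03 PM − 8:00 = 6:03 AM on Jan 27.
Layover = 12:13 PM − 6:03 AM = 6 hours 10 minutes.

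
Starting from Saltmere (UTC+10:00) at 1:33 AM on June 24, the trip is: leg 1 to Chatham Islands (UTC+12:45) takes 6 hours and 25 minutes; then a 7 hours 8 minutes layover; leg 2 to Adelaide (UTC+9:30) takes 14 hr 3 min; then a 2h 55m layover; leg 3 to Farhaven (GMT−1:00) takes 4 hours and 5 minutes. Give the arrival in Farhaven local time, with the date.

1:09 AM on June 25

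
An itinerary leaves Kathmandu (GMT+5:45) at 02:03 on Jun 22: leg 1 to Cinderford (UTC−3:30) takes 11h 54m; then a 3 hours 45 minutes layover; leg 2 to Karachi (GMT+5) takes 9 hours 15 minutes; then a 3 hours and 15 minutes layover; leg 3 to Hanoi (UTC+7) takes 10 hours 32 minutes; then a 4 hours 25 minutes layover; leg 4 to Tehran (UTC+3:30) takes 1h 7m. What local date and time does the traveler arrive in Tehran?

Convert departure to UTC: 02:03 − 5:45 = 20:18 UTC on Jun 21.
Add 11 hours and 54 minutes leg 1 → 08:12 UTC (Jun 22).
Add 3 hours 45 minutes layover in Cinderford → 11:57 UTC.
Add 9 hours and 15 minutes leg 2 → 21:12 UTC.
Add 3 hours and 15 minutes layover in Karachi → 00:27 UTC (Jun 23).
Add 10 hours and 32 minutes leg 3 → 10:59 UTC.
Add 4 hours and 25 minutes layover in Hanoi → 15:24 UTC.
Add 1 hour and 7 minutes leg 4 → 16:31 UTC.
Tehran is UTC+3:30, so local arrival = 16:31 + 3:30 = 20:01 on Jun 23.

20:01 on June 23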